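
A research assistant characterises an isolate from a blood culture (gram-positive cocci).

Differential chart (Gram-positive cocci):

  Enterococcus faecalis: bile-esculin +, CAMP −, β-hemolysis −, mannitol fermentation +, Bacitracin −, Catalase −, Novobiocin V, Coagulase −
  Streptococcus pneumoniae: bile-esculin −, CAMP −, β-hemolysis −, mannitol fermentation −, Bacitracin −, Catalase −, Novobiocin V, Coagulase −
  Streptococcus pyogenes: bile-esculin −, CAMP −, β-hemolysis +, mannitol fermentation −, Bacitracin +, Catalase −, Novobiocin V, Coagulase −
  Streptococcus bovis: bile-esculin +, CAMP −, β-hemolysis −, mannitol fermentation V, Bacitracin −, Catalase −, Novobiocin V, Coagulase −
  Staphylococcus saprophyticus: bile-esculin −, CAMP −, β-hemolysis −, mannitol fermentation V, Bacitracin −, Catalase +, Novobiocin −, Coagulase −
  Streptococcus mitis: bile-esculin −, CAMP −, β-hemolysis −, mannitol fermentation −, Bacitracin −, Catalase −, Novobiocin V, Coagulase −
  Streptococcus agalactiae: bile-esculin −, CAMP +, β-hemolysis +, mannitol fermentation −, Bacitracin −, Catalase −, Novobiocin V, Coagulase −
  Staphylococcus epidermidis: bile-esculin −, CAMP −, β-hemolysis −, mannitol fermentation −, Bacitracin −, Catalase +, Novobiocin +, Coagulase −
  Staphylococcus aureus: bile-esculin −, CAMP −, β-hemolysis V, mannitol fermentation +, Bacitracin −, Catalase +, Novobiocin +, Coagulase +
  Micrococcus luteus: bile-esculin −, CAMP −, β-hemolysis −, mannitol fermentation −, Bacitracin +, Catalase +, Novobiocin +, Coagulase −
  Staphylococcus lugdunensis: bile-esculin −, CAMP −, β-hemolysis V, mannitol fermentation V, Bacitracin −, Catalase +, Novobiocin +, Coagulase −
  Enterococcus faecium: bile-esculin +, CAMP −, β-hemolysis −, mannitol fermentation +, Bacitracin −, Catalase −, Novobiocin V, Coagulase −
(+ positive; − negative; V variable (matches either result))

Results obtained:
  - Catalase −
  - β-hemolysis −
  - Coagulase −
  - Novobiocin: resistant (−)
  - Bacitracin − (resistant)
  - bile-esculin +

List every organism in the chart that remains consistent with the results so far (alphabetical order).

Enterococcus faecalis, Enterococcus faecium, Streptococcus bovis

Coagulase −: excludes Staphylococcus aureus — 11 left.
Bacitracin −: excludes Streptococcus pyogenes, Micrococcus luteus — 9 left.
β-hemolysis −: excludes Streptococcus agalactiae — 8 left.
Catalase −: excludes Staphylococcus saprophyticus, Staphylococcus epidermidis, Staphylococcus lugdunensis — 5 left.
Novobiocin −: all 5 remaining candidates are consistent.
bile-esculin +: excludes Streptococcus pneumoniae, Streptococcus mitis — 3 left.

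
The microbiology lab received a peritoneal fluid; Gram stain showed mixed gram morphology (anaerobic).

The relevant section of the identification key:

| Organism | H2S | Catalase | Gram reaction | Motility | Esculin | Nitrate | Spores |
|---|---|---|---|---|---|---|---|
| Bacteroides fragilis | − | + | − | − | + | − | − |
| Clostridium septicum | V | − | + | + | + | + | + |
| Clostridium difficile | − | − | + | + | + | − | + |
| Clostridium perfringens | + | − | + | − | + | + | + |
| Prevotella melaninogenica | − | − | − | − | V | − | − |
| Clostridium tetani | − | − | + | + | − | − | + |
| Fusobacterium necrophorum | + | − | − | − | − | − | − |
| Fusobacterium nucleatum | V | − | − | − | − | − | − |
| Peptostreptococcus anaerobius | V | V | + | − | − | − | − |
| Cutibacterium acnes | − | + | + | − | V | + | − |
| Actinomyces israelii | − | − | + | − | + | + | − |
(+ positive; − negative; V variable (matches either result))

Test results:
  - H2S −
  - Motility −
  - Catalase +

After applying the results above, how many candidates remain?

Motility −: excludes Clostridium septicum, Clostridium difficile, Clostridium tetani — 8 left.
Catalase +: excludes 5 organisms — 3 left.
H2S −: all 3 remaining candidates are consistent.
Still consistent: Bacteroides fragilis, Cutibacterium acnes, Peptostreptococcus anaerobius.

3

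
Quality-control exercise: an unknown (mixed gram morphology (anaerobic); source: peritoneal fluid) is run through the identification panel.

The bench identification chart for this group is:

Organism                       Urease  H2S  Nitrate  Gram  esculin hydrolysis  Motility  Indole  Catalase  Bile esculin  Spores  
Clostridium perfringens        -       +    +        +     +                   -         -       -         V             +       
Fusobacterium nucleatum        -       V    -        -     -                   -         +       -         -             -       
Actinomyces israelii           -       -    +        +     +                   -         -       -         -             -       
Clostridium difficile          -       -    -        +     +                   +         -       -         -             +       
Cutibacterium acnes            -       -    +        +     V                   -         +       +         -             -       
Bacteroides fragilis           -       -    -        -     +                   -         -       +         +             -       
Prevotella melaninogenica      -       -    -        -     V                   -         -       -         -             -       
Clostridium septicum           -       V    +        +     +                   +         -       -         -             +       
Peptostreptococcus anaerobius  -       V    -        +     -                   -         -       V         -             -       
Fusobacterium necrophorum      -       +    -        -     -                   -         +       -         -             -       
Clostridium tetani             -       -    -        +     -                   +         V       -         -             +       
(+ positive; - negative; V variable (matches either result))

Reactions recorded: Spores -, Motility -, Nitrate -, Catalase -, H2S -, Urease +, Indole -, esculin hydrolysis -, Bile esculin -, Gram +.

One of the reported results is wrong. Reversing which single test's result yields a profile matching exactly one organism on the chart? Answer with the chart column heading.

Urease

As reported, no row in the chart matches all 10 reactions.
Reversing esculin hydrolysis → still no organism matches.
Reversing H2S → still no organism matches.
Reversing Bile esculin → still no organism matches.
Reversing Nitrate → still no organism matches.
Reversing Catalase → still no organism matches.
Reversing Urease (to -) → unique match: Peptostreptococcus anaerobius.
Reversing Indole → still no organism matches.
Reversing Motility → still no organism matches.
Reversing Spores → still no organism matches.
Reversing Gram → still no organism matches.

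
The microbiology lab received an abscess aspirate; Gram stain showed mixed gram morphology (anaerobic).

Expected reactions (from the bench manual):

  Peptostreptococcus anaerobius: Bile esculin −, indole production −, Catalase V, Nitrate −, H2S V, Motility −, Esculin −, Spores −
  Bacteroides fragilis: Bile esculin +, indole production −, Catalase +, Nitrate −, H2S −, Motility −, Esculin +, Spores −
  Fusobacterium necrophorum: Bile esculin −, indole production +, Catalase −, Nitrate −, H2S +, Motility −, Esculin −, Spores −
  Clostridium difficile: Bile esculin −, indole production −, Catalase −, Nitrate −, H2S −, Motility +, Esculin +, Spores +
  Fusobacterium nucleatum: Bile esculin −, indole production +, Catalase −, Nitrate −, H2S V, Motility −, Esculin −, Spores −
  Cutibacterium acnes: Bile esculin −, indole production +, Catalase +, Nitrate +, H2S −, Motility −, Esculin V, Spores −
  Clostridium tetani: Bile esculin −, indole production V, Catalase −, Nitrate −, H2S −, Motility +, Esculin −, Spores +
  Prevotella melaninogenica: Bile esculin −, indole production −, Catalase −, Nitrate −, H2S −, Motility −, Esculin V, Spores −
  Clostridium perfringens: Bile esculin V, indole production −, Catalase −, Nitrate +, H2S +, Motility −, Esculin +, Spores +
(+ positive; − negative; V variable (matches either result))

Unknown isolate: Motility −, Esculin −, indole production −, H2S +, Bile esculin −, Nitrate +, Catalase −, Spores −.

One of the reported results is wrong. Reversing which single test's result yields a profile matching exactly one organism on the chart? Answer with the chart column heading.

As reported, no row in the chart matches all 8 reactions.
Reversing Catalase → still no organism matches.
Reversing Nitrate (to −) → unique match: Peptostreptococcus anaerobius.
Reversing Spores → still no organism matches.
Reversing indole production → still no organism matches.
Reversing Bile esculin → still no organism matches.
Reversing Esculin → still no organism matches.
Reversing Motility → still no organism matches.
Reversing H2S → still no organism matches.

Nitrate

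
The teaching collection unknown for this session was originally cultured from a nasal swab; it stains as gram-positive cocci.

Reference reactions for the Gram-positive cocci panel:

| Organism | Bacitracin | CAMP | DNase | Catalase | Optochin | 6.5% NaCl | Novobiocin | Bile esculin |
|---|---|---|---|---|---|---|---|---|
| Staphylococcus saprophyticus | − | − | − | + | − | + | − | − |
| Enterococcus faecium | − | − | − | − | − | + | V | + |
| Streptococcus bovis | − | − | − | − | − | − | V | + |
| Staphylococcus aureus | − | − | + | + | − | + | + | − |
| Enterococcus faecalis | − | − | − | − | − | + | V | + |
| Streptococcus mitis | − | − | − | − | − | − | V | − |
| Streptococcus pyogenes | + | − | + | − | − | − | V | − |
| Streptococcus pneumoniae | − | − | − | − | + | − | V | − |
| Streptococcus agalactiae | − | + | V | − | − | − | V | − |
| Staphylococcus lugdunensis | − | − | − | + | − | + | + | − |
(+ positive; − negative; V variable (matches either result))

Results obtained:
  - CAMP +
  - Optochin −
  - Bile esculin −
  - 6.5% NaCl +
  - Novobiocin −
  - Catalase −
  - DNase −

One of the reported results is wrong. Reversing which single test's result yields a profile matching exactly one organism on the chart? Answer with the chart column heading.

6.5% NaCl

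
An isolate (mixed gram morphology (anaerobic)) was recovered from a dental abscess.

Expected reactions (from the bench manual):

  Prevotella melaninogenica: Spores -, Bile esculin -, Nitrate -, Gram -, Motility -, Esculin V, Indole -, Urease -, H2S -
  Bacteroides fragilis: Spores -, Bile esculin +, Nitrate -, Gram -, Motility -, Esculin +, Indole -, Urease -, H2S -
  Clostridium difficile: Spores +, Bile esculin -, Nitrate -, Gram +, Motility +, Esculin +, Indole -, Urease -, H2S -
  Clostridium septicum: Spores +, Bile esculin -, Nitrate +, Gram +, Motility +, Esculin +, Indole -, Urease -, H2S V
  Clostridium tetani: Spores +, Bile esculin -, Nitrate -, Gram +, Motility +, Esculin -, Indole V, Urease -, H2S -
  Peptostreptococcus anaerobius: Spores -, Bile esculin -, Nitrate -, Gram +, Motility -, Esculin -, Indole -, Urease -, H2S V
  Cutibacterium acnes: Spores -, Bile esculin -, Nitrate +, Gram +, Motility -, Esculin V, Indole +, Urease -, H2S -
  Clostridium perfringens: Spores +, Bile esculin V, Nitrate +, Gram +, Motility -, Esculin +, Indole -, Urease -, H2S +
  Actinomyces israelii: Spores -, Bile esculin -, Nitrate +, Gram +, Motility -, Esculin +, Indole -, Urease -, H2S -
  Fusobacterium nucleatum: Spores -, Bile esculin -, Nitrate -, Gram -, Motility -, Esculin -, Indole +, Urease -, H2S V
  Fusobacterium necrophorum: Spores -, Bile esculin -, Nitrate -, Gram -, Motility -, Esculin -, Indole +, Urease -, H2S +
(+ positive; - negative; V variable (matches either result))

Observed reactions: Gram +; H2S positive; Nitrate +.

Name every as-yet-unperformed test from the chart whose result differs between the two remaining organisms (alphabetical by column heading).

Motility

Gram +: excludes Prevotella melaninogenica, Bacteroides fragilis, Fusobacterium nucleatum, Fusobacterium necrophorum — 7 left.
H2S +: excludes Clostridium difficile, Clostridium tetani, Cutibacterium acnes, Actinomyces israelii — 3 left.
Nitrate +: excludes Peptostreptococcus anaerobius — 2 left.
Two candidates remain: Clostridium perfringens and Clostridium septicum.
  Spores: + vs + — same for both, does not separate.
  Bile esculin: V vs - — variable for at least one, does not separate.
  Motility: Clostridium perfringens -, Clostridium septicum + — discriminates.
  Esculin: + vs + — same for both, does not separate.
  Indole: - vs - — same for both, does not separate.
  Urease: - vs - — same for both, does not separate.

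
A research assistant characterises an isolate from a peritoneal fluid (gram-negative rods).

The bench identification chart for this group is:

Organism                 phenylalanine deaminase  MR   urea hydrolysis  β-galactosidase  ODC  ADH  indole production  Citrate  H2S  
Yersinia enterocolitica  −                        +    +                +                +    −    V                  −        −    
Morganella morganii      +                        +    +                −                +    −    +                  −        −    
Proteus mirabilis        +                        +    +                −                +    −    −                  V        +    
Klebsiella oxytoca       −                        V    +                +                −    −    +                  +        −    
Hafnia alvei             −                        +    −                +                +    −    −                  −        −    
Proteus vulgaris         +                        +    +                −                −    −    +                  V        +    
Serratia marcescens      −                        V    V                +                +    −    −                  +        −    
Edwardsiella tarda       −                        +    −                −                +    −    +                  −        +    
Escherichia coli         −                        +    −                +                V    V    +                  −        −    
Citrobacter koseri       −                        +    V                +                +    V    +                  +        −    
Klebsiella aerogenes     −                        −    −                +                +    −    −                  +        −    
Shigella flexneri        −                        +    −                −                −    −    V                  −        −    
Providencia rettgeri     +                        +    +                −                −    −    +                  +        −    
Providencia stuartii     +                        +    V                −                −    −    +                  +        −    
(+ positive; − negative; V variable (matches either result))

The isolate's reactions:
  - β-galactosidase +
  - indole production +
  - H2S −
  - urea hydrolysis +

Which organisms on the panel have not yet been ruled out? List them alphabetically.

Citrobacter koseri, Klebsiella oxytoca, Yersinia enterocolitica

urea hydrolysis +: excludes 5 organisms — 9 left.
H2S −: excludes Proteus mirabilis, Proteus vulgaris — 7 left.
indole production +: excludes Serratia marcescens — 6 left.
β-galactosidase +: excludes Morganella morganii, Providencia rettgeri, Providencia stuartii — 3 left.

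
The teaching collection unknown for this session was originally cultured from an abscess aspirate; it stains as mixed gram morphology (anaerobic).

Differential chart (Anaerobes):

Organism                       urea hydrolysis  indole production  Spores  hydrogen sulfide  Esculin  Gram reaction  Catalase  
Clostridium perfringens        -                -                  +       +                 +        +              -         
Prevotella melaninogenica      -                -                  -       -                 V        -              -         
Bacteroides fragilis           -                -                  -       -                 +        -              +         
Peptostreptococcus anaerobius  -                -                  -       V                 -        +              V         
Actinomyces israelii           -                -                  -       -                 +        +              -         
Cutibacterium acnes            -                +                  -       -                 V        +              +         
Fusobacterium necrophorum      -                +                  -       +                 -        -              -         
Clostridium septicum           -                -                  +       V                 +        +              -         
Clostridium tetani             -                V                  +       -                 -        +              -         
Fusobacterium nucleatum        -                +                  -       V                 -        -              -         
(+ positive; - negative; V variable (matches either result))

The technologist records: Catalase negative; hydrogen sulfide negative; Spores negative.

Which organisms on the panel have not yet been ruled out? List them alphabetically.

Actinomyces israelii, Fusobacterium nucleatum, Peptostreptococcus anaerobius, Prevotella melaninogenica

Spores -: excludes Clostridium perfringens, Clostridium septicum, Clostridium tetani — 7 left.
hydrogen sulfide -: excludes Fusobacterium necrophorum — 6 left.
Catalase -: excludes Bacteroides fragilis, Cutibacterium acnes — 4 left.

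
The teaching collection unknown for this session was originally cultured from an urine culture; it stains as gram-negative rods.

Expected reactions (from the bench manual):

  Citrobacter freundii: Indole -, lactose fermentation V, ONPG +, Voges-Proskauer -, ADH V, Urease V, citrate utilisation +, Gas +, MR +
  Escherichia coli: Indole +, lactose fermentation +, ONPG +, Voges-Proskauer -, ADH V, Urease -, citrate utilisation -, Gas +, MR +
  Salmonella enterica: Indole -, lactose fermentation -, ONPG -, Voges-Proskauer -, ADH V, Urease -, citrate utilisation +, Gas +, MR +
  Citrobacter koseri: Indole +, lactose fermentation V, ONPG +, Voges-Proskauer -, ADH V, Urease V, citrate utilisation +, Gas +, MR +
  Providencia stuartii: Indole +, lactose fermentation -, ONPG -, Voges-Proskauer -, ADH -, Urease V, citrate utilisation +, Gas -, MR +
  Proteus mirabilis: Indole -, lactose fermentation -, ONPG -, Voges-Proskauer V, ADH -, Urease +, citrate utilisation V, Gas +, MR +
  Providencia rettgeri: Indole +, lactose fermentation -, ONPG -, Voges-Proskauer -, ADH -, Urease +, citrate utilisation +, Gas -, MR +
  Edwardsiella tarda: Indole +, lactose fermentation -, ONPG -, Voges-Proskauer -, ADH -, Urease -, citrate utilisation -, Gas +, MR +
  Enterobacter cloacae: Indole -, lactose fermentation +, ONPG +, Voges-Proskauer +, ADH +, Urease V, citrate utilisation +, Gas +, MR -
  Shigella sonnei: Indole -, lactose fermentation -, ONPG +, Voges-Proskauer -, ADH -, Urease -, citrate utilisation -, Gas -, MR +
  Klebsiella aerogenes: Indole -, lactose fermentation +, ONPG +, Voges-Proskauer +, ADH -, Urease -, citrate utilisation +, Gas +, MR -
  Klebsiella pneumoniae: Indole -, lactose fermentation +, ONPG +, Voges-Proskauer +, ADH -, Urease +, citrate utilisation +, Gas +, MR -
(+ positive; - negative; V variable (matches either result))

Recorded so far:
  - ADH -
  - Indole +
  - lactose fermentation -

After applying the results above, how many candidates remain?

Indole +: excludes 7 organisms — 5 left.
lactose fermentation -: excludes Escherichia coli — 4 left.
ADH -: all 4 remaining candidates are consistent.
Still consistent: Citrobacter koseri, Edwardsiella tarda, Providencia rettgeri, Providencia stuartii.

4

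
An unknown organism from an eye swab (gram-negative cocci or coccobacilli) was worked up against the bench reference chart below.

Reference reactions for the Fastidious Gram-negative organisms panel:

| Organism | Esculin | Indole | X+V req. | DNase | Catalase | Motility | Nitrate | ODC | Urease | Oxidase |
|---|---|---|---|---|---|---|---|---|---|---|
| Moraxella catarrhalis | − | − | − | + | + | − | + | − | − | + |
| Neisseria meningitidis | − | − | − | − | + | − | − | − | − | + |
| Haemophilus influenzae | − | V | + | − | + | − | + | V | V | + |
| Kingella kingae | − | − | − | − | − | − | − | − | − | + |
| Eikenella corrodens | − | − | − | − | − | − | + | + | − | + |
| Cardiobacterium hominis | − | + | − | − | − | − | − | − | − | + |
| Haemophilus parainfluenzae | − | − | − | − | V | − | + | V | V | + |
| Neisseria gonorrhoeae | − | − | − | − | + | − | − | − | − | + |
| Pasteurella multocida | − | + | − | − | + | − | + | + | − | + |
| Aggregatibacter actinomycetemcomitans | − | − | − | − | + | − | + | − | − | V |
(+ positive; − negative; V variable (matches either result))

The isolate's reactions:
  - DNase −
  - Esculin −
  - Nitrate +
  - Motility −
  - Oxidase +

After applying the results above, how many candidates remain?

5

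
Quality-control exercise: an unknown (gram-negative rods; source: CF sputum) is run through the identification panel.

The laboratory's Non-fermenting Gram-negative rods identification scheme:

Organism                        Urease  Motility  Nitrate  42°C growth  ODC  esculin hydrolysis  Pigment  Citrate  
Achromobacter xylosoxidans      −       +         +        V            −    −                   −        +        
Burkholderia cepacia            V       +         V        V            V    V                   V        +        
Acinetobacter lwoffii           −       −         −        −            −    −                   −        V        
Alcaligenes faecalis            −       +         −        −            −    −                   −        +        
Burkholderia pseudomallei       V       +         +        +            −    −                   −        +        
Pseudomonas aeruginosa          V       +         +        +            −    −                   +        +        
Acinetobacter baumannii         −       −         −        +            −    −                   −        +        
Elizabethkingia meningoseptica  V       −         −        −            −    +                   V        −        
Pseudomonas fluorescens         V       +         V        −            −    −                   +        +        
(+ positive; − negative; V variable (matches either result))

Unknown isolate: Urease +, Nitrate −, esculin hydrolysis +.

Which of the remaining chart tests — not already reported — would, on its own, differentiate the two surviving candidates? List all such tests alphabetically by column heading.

Urease +: excludes Achromobacter xylosoxidans, Acinetobacter lwoffii, Alcaligenes faecalis, Acinetobacter baumannii — 5 left.
esculin hydrolysis +: excludes Burkholderia pseudomallei, Pseudomonas aeruginosa, Pseudomonas fluorescens — 2 left.
Nitrate −: all 2 remaining candidates are consistent.
Two candidates remain: Burkholderia cepacia and Elizabethkingia meningoseptica.
  Motility: Burkholderia cepacia +, Elizabethkingia meningoseptica − — discriminates.
  42°C growth: V vs − — variable for at least one, does not separate.
  ODC: V vs − — variable for at least one, does not separate.
  Pigment: V vs V — variable for at least one, does not separate.
  Citrate: Burkholderia cepacia +, Elizabethkingia meningoseptica − — discriminates.

Citrate, Motility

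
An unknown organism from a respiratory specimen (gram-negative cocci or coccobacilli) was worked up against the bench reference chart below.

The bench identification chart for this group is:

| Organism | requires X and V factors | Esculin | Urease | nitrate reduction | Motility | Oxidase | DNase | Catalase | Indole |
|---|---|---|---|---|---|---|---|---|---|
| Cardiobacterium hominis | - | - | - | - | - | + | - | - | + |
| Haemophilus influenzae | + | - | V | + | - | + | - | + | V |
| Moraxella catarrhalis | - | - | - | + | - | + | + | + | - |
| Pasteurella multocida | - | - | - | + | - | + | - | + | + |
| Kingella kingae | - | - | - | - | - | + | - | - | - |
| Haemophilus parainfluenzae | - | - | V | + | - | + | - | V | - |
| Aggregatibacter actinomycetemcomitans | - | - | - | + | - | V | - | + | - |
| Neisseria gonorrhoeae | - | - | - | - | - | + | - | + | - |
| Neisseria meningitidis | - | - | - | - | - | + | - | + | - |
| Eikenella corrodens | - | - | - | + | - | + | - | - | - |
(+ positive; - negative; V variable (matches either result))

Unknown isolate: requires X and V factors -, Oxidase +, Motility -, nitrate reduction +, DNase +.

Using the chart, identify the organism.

Moraxella catarrhalis

Oxidase +: all 10 remaining candidates are consistent.
requires X and V factors -: excludes Haemophilus influenzae — 9 left.
Motility -: all 9 remaining candidates are consistent.
nitrate reduction +: excludes Cardiobacterium hominis, Kingella kingae, Neisseria gonorrhoeae, Neisseria meningitidis — 5 left.
DNase +: excludes Pasteurella multocida, Haemophilus parainfluenzae, Aggregatibacter actinomycetemcomitans, Eikenella corrodens — 1 left.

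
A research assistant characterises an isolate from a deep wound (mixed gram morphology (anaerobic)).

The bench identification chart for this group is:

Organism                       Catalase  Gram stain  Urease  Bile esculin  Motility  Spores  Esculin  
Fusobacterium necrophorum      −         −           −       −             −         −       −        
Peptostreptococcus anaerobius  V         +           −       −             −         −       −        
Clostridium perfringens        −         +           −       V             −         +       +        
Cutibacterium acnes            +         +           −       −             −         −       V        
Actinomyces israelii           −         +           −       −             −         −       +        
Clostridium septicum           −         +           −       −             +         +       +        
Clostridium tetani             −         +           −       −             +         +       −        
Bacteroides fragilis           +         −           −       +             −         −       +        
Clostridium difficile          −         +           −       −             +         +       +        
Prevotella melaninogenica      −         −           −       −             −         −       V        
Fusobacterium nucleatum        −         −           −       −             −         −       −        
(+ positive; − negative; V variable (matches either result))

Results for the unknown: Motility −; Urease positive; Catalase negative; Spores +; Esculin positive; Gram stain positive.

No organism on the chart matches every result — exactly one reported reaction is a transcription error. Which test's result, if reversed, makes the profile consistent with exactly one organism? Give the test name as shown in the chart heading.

Urease

As reported, no row in the chart matches all 6 reactions.
Reversing Urease (to −) → unique match: Clostridium perfringens.
Reversing Spores → still no organism matches.
Reversing Catalase → still no organism matches.
Reversing Esculin → still no organism matches.
Reversing Gram stain → still no organism matches.
Reversing Motility → still no organism matches.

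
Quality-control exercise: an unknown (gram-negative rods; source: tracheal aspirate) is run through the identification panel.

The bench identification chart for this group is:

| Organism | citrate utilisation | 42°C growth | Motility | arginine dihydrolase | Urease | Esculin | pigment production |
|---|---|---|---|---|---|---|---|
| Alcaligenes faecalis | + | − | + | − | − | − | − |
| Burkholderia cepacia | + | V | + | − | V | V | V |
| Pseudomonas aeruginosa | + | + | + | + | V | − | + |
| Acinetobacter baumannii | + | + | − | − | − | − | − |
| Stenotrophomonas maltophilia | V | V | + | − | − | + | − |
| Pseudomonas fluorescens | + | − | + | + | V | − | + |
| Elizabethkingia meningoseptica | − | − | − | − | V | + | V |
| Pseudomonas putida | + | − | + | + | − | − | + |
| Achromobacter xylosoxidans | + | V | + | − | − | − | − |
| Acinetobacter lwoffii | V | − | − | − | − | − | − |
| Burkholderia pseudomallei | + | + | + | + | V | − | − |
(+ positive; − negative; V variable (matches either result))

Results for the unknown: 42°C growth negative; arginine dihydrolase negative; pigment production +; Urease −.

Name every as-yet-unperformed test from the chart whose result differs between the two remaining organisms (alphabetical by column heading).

Urease −: all 11 remaining candidates are consistent.
pigment production +: excludes 6 organisms — 5 left.
42°C growth −: excludes Pseudomonas aeruginosa — 4 left.
arginine dihydrolase −: excludes Pseudomonas fluorescens, Pseudomonas putida — 2 left.
Two candidates remain: Burkholderia cepacia and Elizabethkingia meningoseptica.
  citrate utilisation: Burkholderia cepacia +, Elizabethkingia meningoseptica − — discriminates.
  Motility: Burkholderia cepacia +, Elizabethkingia meningoseptica − — discriminates.
  Esculin: V vs + — variable for at least one, does not separate.

citrate utilisation, Motility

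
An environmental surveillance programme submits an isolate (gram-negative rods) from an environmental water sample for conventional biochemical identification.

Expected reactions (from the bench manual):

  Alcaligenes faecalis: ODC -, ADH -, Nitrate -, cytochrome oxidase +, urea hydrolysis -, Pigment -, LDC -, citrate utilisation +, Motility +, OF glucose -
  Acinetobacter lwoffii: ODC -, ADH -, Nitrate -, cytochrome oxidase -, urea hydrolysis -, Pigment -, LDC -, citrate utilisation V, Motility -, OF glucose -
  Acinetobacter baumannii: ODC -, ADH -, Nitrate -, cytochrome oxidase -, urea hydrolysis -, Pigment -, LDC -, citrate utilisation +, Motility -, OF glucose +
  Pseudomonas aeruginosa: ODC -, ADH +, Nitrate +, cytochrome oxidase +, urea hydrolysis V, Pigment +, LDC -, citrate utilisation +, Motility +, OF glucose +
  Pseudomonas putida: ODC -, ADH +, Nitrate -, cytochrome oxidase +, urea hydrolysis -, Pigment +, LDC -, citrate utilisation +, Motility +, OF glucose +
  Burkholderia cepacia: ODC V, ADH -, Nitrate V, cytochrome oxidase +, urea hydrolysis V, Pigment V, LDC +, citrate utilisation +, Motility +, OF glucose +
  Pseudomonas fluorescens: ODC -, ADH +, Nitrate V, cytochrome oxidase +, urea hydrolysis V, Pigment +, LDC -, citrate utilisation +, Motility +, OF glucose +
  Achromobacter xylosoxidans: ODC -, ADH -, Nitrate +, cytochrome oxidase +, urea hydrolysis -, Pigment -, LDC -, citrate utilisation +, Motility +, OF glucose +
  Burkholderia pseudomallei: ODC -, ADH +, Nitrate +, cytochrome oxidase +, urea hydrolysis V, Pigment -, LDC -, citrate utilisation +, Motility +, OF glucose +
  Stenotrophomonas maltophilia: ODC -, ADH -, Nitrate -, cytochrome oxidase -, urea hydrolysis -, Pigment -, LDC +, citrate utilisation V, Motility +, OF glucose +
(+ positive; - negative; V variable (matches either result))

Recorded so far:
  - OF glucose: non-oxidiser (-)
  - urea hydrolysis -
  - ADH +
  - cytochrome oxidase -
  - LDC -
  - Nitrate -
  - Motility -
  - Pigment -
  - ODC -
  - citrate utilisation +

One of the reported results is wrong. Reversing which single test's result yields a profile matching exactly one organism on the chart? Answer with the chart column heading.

As reported, no row in the chart matches all 10 reactions.
Reversing Nitrate → still no organism matches.
Reversing LDC → still no organism matches.
Reversing citrate utilisation → still no organism matches.
Reversing ADH (to -) → unique match: Acinetobacter lwoffii.
Reversing Pigment → still no organism matches.
Reversing Motility → still no organism matches.
Reversing ODC → still no organism matches.
Reversing cytochrome oxidase → still no organism matches.
Reversing urea hydrolysis → still no organism matches.
Reversing OF glucose → still no organism matches.

ADH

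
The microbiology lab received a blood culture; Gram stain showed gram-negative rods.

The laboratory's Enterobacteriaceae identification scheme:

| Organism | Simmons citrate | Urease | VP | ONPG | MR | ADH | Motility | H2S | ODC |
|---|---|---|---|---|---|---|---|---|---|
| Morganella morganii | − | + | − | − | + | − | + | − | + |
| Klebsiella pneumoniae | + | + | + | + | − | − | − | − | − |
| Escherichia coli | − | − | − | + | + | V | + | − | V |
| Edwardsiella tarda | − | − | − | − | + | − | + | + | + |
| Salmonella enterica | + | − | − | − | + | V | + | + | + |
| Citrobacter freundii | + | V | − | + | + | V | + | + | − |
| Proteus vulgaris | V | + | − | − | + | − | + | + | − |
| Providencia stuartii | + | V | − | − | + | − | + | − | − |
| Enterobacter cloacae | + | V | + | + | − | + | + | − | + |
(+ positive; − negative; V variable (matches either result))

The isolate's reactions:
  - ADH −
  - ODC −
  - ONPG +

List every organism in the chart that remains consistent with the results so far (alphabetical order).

ONPG +: excludes 5 organisms — 4 left.
ADH −: excludes Enterobacter cloacae — 3 left.
ODC −: all 3 remaining candidates are consistent.

Citrobacter freundii, Escherichia coli, Klebsiella pneumoniae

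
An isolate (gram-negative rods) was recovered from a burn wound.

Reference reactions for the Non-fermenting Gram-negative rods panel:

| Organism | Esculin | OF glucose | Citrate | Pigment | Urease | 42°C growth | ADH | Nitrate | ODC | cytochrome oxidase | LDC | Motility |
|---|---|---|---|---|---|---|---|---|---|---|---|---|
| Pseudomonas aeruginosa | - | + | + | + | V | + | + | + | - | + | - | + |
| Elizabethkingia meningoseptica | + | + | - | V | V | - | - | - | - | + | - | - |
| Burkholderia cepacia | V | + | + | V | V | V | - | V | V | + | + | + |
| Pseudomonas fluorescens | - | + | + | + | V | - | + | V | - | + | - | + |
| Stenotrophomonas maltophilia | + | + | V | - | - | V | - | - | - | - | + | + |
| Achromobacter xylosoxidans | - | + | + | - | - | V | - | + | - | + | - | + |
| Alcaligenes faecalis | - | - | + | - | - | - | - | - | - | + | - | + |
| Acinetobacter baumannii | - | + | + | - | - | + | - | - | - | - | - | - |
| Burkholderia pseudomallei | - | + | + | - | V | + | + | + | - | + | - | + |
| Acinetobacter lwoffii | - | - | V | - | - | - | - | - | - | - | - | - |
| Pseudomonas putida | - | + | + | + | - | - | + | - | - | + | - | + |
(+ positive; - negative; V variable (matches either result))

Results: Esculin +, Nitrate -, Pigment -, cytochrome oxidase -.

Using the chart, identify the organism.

Stenotrophomonas maltophilia

Nitrate -: excludes Pseudomonas aeruginosa, Achromobacter xylosoxidans, Burkholderia pseudomallei — 8 left.
Esculin +: excludes 5 organisms — 3 left.
cytochrome oxidase -: excludes Elizabethkingia meningoseptica, Burkholderia cepacia — 1 left.
Pigment -: the one remaining candidate is consistent.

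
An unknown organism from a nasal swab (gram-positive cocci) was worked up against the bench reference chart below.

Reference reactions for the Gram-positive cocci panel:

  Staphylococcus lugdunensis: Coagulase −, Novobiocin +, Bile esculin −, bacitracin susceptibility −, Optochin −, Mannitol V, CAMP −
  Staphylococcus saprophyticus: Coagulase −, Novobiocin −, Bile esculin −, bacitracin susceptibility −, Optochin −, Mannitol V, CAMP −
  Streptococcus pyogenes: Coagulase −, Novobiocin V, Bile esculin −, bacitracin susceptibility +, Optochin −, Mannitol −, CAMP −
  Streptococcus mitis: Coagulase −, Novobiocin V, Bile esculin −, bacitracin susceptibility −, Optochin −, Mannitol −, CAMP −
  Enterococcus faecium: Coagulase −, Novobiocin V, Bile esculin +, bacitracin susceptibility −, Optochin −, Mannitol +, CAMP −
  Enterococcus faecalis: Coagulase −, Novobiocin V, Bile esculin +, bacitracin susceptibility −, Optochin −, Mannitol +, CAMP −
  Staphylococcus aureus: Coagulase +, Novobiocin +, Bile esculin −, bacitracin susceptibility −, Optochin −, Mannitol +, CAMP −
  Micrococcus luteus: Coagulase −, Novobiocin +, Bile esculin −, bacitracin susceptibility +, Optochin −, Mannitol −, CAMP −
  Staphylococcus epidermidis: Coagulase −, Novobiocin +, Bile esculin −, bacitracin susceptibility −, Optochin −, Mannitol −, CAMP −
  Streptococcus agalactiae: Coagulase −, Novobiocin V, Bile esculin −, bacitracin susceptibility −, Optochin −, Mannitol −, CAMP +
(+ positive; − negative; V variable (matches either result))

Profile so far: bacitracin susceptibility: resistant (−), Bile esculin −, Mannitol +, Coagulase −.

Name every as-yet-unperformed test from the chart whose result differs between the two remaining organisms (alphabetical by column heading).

Bile esculin −: excludes Enterococcus faecium, Enterococcus faecalis — 8 left.
bacitracin susceptibility −: excludes Streptococcus pyogenes, Micrococcus luteus — 6 left.
Coagulase −: excludes Staphylococcus aureus — 5 left.
Mannitol +: excludes Streptococcus mitis, Staphylococcus epidermidis, Streptococcus agalactiae — 2 left.
Two candidates remain: Staphylococcus lugdunensis and Staphylococcus saprophyticus.
  Novobiocin: Staphylococcus lugdunensis +, Staphylococcus saprophyticus − — discriminates.
  Optochin: − vs − — same for both, does not separate.
  CAMP: − vs − — same for both, does not separate.

Novobiocin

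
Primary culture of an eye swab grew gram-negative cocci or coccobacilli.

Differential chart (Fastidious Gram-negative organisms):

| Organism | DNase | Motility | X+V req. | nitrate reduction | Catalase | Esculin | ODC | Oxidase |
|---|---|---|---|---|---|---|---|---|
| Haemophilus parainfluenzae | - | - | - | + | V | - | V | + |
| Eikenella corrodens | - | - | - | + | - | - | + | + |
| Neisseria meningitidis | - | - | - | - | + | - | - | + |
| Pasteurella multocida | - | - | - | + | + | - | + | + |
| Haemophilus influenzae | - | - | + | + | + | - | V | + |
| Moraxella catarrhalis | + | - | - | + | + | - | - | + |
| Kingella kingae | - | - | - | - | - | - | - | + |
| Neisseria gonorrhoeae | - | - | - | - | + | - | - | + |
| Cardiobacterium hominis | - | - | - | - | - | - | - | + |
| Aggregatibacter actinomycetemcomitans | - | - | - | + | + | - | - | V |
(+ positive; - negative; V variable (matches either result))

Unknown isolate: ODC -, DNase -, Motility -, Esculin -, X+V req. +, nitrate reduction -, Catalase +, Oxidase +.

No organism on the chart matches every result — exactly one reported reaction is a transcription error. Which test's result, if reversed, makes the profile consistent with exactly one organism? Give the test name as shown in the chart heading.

nitrate reduction

As reported, no row in the chart matches all 8 reactions.
Reversing Oxidase → still no organism matches.
Reversing X+V req. → 2 organisms match (not unique).
Reversing Catalase → still no organism matches.
Reversing DNase → still no organism matches.
Reversing ODC → still no organism matches.
Reversing nitrate reduction (to +) → unique match: Haemophilus influenzae.
Reversing Motility → still no organism matches.
Reversing Esculin → still no organism matches.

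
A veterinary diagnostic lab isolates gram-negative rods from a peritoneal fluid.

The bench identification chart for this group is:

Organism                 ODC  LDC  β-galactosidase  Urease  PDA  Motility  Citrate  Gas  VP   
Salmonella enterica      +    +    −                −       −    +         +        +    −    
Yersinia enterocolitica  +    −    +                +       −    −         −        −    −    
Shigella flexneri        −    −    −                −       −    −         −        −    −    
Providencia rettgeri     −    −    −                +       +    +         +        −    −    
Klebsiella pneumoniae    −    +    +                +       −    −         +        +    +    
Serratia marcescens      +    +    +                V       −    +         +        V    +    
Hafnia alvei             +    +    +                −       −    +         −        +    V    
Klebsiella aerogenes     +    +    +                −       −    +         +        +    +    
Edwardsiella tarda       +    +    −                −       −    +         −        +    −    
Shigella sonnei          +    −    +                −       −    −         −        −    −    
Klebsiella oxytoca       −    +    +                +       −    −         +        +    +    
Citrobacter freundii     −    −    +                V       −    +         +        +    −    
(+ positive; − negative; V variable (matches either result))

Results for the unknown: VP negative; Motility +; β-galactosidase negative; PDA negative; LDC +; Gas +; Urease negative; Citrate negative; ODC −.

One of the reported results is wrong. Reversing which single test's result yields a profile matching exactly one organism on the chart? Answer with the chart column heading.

As reported, no row in the chart matches all 9 reactions.
Reversing β-galactosidase → still no organism matches.
Reversing LDC → still no organism matches.
Reversing ODC (to +) → unique match: Edwardsiella tarda.
Reversing PDA → still no organism matches.
Reversing Urease → still no organism matches.
Reversing Citrate → still no organism matches.
Reversing Gas → still no organism matches.
Reversing Motility → still no organism matches.
Reversing VP → still no organism matches.

ODC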